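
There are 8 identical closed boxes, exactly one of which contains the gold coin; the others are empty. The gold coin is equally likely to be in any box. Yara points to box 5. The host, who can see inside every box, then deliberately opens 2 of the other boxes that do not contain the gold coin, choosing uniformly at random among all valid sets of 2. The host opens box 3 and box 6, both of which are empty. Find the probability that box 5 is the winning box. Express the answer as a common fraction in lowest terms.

Consider each possible location of the gold coin in turn.
If it is in any of boxes 1, 2, 4, 7, and 8 (prior 1/8 each): the host has 15 equally likely choices, so probability 1/15; weight (1/8)·(1/15) = 1/120 each.
If it is in either of boxes 3 and 6 (prior 1/8 each): that box was opened and seen not to hold the prize — ruled out; weight (1/8)·0 = 0 each.
If it is in box 5 (prior 1/8): the host has 21 equally likely choices, so probability 1/21; weight (1/8)·(1/21) = 1/168.
The weights sum to 1/21.
So P(the gold coin in box 5 | the host opened box 3 and box 6) = (1/168) / (1/21) = 1/8.

1/8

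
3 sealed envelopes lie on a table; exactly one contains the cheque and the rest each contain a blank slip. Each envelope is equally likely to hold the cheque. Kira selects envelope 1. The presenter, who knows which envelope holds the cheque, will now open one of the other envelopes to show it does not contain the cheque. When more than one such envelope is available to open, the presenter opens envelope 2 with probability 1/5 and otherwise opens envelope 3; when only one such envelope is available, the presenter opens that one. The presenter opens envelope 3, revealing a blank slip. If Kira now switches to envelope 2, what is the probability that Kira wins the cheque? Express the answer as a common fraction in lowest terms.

Condition on the true location of the cheque.
If it is in envelope 1 (prior 1/3): envelope 2 is available but not opened, probability 4/5; weight (1/3)·(4/5) = 4/15.
If it is in envelope 2 (prior 1/3): only envelope 3 is available, probability 1; weight (1/3)·1 = 1/3.
If it is in envelope 3 (prior 1/3): the presenter opened envelope 3, so this case is ruled out; weight (1/3)·0 = 0.
The weights sum to 3/5.
So P(the cheque in envelope 2 | the presenter opened envelope 3) = (1/3) / (3/5) = 5/9.

5/9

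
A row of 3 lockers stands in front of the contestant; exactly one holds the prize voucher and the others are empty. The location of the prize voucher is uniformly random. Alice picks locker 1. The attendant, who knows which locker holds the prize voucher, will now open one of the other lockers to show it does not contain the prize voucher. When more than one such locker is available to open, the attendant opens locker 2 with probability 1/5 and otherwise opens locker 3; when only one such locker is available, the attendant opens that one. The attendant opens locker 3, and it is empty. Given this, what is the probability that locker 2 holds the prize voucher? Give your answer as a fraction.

Condition on the true location of the prize voucher.
If it is in locker 1 (prior 1/3): locker 2 is available but not opened, probability 4/5; weight (1/3)·(4/5) = 4/15.
If it is in locker 2 (prior 1/3): only locker 3 is available, probability 1; weight (1/3)·1 = 1/3.
If it is in locker 3 (prior 1/3): the attendant opened locker 3, so this case is ruled out; weight (1/3)·0 = 0.
The weights sum to 3/5.
So P(the prize voucher in locker 2 | the attendant opened locker 3) = (1/3) / (3/5) = 5/9.

5/9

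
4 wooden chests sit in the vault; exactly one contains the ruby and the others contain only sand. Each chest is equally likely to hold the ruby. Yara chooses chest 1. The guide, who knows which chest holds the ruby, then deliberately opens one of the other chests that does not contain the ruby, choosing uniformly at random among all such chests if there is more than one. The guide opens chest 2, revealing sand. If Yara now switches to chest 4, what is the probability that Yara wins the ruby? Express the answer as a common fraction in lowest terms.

3/8

Apply Bayes' rule, conditioning on where the ruby actually is.
If it is in chest 1 (prior 1/4): the guide has 3 equally likely choices, so probability 1/3; weight (1/4)·(1/3) = 1/12.
If it is in chest 2 (prior 1/4): the guide opened chest 2, so this case is ruled out; weight (1/4)·0 = 0.
If it is in either of chests 3 and 4 (prior 1/4 each): the guide has 2 equally likely choices, so probability 1/2; weight (1/4)·(1/2) = 1/8 each.
The weights sum to 1/3.
So P(the ruby in chest 4 | the guide opened chest 2) = (1/8) / (1/3) = 3/8.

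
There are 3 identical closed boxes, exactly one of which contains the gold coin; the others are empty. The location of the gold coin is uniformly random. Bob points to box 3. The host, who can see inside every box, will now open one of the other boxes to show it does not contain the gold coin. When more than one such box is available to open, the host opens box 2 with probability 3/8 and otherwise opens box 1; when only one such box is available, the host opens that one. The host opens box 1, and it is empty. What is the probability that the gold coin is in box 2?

Consider each possible location of the gold coin in turn.
If it is in box 1 (prior 1/3): the host opened box 1, so this case is ruled out; weight (1/3)·0 = 0.
If it is in box 2 (prior 1/3): only box 1 is available, probability 1; weight (1/3)·1 = 1/3.
If it is in box 3 (prior 1/3): box 2 is available but not opened, probability 5/8; weight (1/3)·(5/8) = 5/24.
The weights sum to 13/24.
So P(the gold coin in box 2 | the host opened box 1) = (1/3) / (13/24) = 8/13.

8/13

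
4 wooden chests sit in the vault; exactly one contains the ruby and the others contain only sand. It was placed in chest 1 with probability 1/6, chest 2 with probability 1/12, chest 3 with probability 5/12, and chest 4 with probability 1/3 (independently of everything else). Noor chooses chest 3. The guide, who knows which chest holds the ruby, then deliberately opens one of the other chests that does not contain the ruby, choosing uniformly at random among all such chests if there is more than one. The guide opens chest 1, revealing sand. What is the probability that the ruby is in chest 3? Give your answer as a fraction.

2/5

Apply Bayes' rule, conditioning on where the ruby actually is.
If it is in chest 1 (prior 1/6): the guide opened chest 1, so this case is ruled out; weight (1/6)·0 = 0.
If it is in chest 2 (prior 1/12): the guide has 2 equally likely choices, so probability 1/2; weight (1/12)·(1/2) = 1/24.
If it is in chest 3 (prior 5/12): the guide has 3 equally likely choices, so probability 1/3; weight (5/12)·(1/3) = 5/36.
If it is in chest 4 (prior 1/3): the guide has 2 equally likely choices, so probability 1/2; weight (1/3)·(1/2) = 1/6.
The weights sum to 25/72.
So P(the ruby in chest 3 | the guide opened chest 1) = (5/36) / (25/72) = 2/5.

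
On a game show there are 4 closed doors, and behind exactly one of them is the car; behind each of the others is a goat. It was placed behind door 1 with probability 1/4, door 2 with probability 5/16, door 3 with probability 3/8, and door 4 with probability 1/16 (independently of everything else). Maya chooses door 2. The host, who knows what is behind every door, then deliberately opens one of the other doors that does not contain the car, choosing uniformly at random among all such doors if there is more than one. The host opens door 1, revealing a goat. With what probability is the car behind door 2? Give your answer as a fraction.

10/31

Apply Bayes' rule, conditioning on where the car actually is.
If it is behind door 1 (prior 1/4): the host opened door 1, so this case is ruled out; weight (1/4)·0 = 0.
If it is behind door 2 (prior 5/16): the host has 3 equally likely choices, so probability 1/3; weight (5/16)·(1/3) = 5/48.
If it is behind door 3 (prior 3/8): the host has 2 equally likely choices, so probability 1/2; weight (3/8)·(1/2) = 3/16.
If it is behind door 4 (prior 1/16): the host has 2 equally likely choices, so probability 1/2; weight (1/16)·(1/2) = 1/32.
The weights sum to 31/96.
So P(the car behind door 2 | the host opened door 1) = (5/48) / (31/96) = 10/31.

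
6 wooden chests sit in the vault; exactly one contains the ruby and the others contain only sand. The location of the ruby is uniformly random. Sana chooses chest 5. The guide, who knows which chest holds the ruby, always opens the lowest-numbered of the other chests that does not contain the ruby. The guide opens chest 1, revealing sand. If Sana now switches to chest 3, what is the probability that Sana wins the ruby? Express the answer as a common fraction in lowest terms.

Apply Bayes' rule, conditioning on where the ruby actually is.
If it is in chest 1 (prior 1/6): the guide opened chest 1, so this case is ruled out; weight (1/6)·0 = 0.
If it is in any of chests 2, 3, 4, 5, and 6 (prior 1/6 each): chest 1 is the lowest-numbered option available, probability 1; weight (1/6)·1 = 1/6 each.
The weights sum to 5/6.
So P(the ruby in chest 3 | the guide opened chest 1) = (1/6) / (5/6) = 1/5.

1/5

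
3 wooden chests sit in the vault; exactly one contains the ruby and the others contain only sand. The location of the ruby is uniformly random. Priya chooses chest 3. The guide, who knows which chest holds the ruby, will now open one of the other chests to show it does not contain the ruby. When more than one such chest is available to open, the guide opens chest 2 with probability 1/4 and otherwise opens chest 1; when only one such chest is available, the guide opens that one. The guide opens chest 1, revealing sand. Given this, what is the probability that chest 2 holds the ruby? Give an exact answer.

4/7

Condition on the true location of the ruby.
If it is in chest 1 (prior 1/3): the guide opened chest 1, so this case is ruled out; weight (1/3)·0 = 0.
If it is in chest 2 (prior 1/3): only chest 1 is available, probability 1; weight (1/3)·1 = 1/3.
If it is in chest 3 (prior 1/3): chest 2 is available but not opened, probability 3/4; weight (1/3)·(3/4) = 1/4.
The weights sum to 7/12.
So P(the ruby in chest 2 | the guide opened chest 1) = (1/3) / (7/12) = 4/7.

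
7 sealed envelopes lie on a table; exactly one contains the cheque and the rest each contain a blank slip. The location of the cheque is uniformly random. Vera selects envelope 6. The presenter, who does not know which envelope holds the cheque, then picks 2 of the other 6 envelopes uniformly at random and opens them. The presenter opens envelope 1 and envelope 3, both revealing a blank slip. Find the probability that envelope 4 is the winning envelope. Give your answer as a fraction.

1/5

Because the presenter chose which envelopes to open without knowing where the cheque is, the choice is independent of the prize location. Learning that none of the 2 opened envelopes holds the cheque simply rules out those 2 locations and leaves the remaining 5 envelopes still equally likely by symmetry.
So P(the cheque in envelope 4) = 1/5.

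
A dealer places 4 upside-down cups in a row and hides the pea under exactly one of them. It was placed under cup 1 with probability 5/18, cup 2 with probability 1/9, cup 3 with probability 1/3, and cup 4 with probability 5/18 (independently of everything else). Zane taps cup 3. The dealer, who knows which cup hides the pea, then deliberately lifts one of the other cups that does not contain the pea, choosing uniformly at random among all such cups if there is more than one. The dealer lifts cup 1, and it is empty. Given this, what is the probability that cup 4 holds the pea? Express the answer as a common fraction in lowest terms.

Consider each possible location of the pea in turn.
If it is under cup 1 (prior 5/18): the dealer opened cup 1, so this case is ruled out; weight (5/18)·0 = 0.
If it is under cup 2 (prior 1/9): the dealer has 2 equally likely choices, so probability 1/2; weight (1/9)·(1/2) = 1/18.
If it is under cup 3 (prior 1/3): the dealer has 3 equally likely choices, so probability 1/3; weight (1/3)·(1/3) = 1/9.
If it is under cup 4 (prior 5/18): the dealer has 2 equally likely choices, so probability 1/2; weight (5/18)·(1/2) = 5/36.
The weights sum to 11/36.
So P(the pea under cup 4 | the dealer opened cup 1) = (5/36) / (11/36) = 5/11.

5/11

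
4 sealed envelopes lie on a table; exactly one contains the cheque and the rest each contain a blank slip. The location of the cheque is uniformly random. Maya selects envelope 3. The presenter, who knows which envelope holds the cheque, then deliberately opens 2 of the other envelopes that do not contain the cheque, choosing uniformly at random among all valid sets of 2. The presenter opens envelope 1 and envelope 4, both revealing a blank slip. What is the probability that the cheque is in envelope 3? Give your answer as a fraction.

1/4

Apply Bayes' rule, conditioning on where the cheque actually is.
If it is in either of envelopes 1 and 4 (prior 1/4 each): that envelope was opened and seen not to hold the prize — ruled out; weight (1/4)·0 = 0 each.
If it is in envelope 2 (prior 1/4): the presenter has no choice, probability 1; weight (1/4)·1 = 1/4.
If it is in envelope 3 (prior 1/4): the presenter has 3 equally likely choices, so probability 1/3; weight (1/4)·(1/3) = 1/12.
The weights sum to 1/3.
So P(the cheque in envelope 3 | the presenter opened envelope 1 and envelope 4) = (1/12) / (1/3) = 1/4.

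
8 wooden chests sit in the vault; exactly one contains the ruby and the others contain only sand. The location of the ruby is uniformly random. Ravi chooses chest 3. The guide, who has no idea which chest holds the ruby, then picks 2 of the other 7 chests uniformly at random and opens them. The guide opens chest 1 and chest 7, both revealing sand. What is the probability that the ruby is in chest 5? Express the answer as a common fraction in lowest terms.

Consider each possible location of the ruby in turn.
If it is in either of chests 1 and 7 (prior 1/8 each): that chest was opened and seen not to hold the prize — ruled out; weight (1/8)·0 = 0 each.
If it is in any of chests 2, 3, 4, 5, 6, and 8 (prior 1/8 each): the guide picks exactly this set with probability 1/21 regardless, and none is the prize; weight (1/8)·(1/21) = 1/168 each.
The weights sum to 1/28.
So P(the ruby in chest 5 | the guide opened chest 1 and chest 7) = (1/168) / (1/28) = 1/6.

1/6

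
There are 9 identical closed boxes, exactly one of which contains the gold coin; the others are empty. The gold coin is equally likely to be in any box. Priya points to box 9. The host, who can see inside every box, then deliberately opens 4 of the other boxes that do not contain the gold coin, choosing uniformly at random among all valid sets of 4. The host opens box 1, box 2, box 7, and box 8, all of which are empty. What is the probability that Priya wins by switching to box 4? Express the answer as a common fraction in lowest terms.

Apply Bayes' rule, conditioning on where the gold coin actually is.
If it is in any of boxes 1, 2, 7, and 8 (prior 1/9 each): that box was opened and seen not to hold the prize — ruled out; weight (1/9)·0 = 0 each.
If it is in any of boxes 3, 4, 5, and 6 (prior 1/9 each): the host has 35 equally likely choices, so probability 1/35; weight (1/9)·(1/35) = 1/315 each.
If it is in box 9 (prior 1/9): the host has 70 equally likely choices, so probability 1/70; weight (1/9)·(1/70) = 1/630.
The weights sum to 1/70.
So P(the gold coin in box 4 | the host opened box 1, box 2, box 7, and box 8) = (1/315) / (1/70) = 2/9.

2/9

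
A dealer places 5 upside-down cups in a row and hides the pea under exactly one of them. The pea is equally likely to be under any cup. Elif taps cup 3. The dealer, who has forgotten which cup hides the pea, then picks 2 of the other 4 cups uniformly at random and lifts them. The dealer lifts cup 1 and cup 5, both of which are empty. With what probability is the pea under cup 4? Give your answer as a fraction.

1/3

Condition on the true location of the pea.
If it is under either of cups 1 and 5 (prior 1/5 each): that cup was opened and seen not to hold the prize — ruled out; weight (1/5)·0 = 0 each.
If it is under any of cups 2, 3, and 4 (prior 1/5 each): the dealer picks exactly this set with probability 1/6 regardless, and none is the prize; weight (1/5)·(1/6) = 1/30 each.
The weights sum to 1/10.
So P(the pea under cup 4 | the dealer opened cup 1 and cup 5) = (1/30) / (1/10) = 1/3.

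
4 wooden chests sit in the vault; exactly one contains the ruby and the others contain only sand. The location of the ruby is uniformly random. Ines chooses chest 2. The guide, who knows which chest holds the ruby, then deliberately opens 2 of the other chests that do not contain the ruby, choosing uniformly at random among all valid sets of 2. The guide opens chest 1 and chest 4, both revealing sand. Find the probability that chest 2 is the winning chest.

Apply Bayes' rule, conditioning on where the ruby actually is.
If it is in either of chests 1 and 4 (prior 1/4 each): that chest was opened and seen not to hold the prize — ruled out; weight (1/4)·0 = 0 each.
If it is in chest 2 (prior 1/4): the guide has 3 equally likely choices, so probability 1/3; weight (1/4)·(1/3) = 1/12.
If it is in chest 3 (prior 1/4): the guide has no choice, probability 1; weight (1/4)·1 = 1/4.
The weights sum to 1/3.
So P(the ruby in chest 2 | the guide opened chest 1 and chest 4) = (1/12) / (1/3) = 1/4.

1/4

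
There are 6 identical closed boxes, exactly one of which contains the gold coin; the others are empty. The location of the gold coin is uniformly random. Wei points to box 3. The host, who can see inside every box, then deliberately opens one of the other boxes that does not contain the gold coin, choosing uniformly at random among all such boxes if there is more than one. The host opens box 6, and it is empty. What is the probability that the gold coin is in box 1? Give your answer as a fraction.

Condition on the true location of the gold coin.
If it is in any of boxes 1, 2, 4, and 5 (prior 1/6 each): the host has 4 equally likely choices, so probability 1/4; weight (1/6)·(1/4) = 1/24 each.
If it is in box 3 (prior 1/6): the host has 5 equally likely choices, so probability 1/5; weight (1/6)·(1/5) = 1/30.
If it is in box 6 (prior 1/6): the host opened box 6, so this case is ruled out; weight (1/6)·0 = 0.
The weights sum to 1/5.
So P(the gold coin in box 1 | the host opened box 6) = (1/24) / (1/5) = 5/24.

5/24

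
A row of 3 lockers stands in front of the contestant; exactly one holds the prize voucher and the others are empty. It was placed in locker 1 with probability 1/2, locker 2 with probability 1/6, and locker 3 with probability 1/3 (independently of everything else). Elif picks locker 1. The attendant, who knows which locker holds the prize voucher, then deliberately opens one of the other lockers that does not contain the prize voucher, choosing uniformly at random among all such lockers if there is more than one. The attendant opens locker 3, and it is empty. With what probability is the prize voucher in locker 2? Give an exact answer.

Condition on the true location of the prize voucher.
If it is in locker 1 (prior 1/2): the attendant has 2 equally likely choices, so probability 1/2; weight (1/2)·(1/2) = 1/4.
If it is in locker 2 (prior 1/6): the attendant has no choice, probability 1; weight (1/6)·1 = 1/6.
If it is in locker 3 (prior 1/3): the attendant opened locker 3, so this case is ruled out; weight (1/3)·0 = 0.
The weights sum to 5/12.
So P(the prize voucher in locker 2 | the attendant opened locker 3) = (1/6) / (5/12) = 2/5.

2/5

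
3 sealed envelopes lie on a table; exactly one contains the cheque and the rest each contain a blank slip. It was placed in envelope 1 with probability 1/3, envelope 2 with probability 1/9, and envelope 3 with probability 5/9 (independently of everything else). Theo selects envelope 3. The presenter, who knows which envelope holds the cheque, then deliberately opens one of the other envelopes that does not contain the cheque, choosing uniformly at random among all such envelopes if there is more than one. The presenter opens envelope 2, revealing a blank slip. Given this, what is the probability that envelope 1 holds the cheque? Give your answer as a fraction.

6/11

Condition on the true location of the cheque.
If it is in envelope 1 (prior 1/3): the presenter has no choice, probability 1; weight (1/3)·1 = 1/3.
If it is in envelope 2 (prior 1/9): the presenter opened envelope 2, so this case is ruled out; weight (1/9)·0 = 0.
If it is in envelope 3 (prior 5/9): the presenter has 2 equally likely choices, so probability 1/2; weight (5/9)·(1/2) = 5/18.
The weights sum to 11/18.
So P(the cheque in envelope 1 | the presenter opened envelope 2) = (1/3) / (11/18) = 6/11.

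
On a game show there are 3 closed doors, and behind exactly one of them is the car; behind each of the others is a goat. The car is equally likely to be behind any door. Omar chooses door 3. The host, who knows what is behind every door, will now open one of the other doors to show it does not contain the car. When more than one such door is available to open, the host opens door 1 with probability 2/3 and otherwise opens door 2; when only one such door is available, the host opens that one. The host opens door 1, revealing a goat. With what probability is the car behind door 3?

2/5

Apply Bayes' rule, conditioning on where the car actually is.
If it is behind door 1 (prior 1/3): the host opened door 1, so this case is ruled out; weight (1/3)·0 = 0.
If it is behind door 2 (prior 1/3): only door 1 is available, probability 1; weight (1/3)·1 = 1/3.
If it is behind door 3 (prior 1/3): door 1 is available, opened with probability 2/3; weight (1/3)·(2/3) = 2/9.
The weights sum to 5/9.
So P(the car behind door 3 | the host opened door 1) = (2/9) / (5/9) = 2/5.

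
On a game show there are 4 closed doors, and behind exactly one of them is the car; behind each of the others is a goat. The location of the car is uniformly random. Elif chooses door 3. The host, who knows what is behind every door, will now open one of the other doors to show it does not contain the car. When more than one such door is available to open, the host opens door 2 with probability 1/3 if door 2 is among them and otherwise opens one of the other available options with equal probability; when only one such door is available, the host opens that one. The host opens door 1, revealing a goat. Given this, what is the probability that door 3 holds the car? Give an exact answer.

Apply Bayes' rule, conditioning on where the car actually is.
If it is behind door 1 (prior 1/4): the host opened door 1, so this case is ruled out; weight (1/4)·0 = 0.
If it is behind door 2 (prior 1/4): door 2 holds the prize so is unavailable; the host chooses uniformly among the 2 others, probability 1/2; weight (1/4)·(1/2) = 1/8.
If it is behind door 3 (prior 1/4): door 2 is available but not opened; door 1 gets probability (1 − 1/3)/2 = 1/3; weight (1/4)·(1/3) = 1/12.
If it is behind door 4 (prior 1/4): door 2 is available but not opened, probability 2/3; weight (1/4)·(2/3) = 1/6.
The weights sum to 3/8.
So P(the car behind door 3 | the host opened door 1) = (1/12) / (3/8) = 2/9.

2/9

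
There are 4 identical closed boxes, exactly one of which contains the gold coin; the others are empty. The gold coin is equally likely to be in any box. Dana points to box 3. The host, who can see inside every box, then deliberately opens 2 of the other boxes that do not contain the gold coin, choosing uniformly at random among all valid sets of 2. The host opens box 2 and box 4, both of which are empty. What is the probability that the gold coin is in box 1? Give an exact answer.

3/4

Apply Bayes' rule, conditioning on where the gold coin actually is.
If it is in box 1 (prior 1/4): the host has no choice, probability 1; weight (1/4)·1 = 1/4.
If it is in either of boxes 2 and 4 (prior 1/4 each): that box was opened and seen not to hold the prize — ruled out; weight (1/4)·0 = 0 each.
If it is in box 3 (prior 1/4): the host has 3 equally likely choices, so probability 1/3; weight (1/4)·(1/3) = 1/12.
The weights sum to 1/3.
So P(the gold coin in box 1 | the host opened box 2 and box 4) = (1/4) / (1/3) = 3/4.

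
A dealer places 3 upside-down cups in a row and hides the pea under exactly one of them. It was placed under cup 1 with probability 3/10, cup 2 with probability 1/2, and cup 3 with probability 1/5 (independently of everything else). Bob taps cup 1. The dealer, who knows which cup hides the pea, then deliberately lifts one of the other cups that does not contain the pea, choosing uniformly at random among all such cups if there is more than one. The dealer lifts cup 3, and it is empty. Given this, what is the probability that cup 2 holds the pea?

10/13

Condition on the true location of the pea.
If it is under cup 1 (prior 3/10): the dealer has 2 equally likely choices, so probability 1/2; weight (3/10)·(1/2) = 3/20.
If it is under cup 2 (prior 1/2): the dealer has no choice, probability 1; weight (1/2)·1 = 1/2.
If it is under cup 3 (prior 1/5): the dealer opened cup 3, so this case is ruled out; weight (1/5)·0 = 0.
The weights sum to 13/20.
So P(the pea under cup 2 | the dealer opened cup 3) = (1/2) / (13/20) = 10/13.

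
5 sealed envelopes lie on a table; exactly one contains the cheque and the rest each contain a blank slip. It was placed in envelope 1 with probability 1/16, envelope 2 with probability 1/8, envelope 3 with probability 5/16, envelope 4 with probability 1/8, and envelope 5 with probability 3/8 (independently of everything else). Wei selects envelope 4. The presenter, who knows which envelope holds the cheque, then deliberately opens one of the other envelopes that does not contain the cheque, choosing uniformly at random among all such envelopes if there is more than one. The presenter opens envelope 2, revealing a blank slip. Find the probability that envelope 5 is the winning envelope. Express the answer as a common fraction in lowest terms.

4/9

Condition on the true location of the cheque.
If it is in envelope 1 (prior 1/16): the presenter has 3 equally likely choices, so probability 1/3; weight (1/16)·(1/3) = 1/48.
If it is in envelope 2 (prior 1/8): the presenter opened envelope 2, so this case is ruled out; weight (1/8)·0 = 0.
If it is in envelope 3 (prior 5/16): the presenter has 3 equally likely choices, so probability 1/3; weight (5/16)·(1/3) = 5/48.
If it is in envelope 4 (prior 1/8): the presenter has 4 equally likely choices, so probability 1/4; weight (1/8)·(1/4) = 1/32.
If it is in envelope 5 (prior 3/8): the presenter has 3 equally likely choices, so probability 1/3; weight (3/8)·(1/3) = 1/8.
The weights sum to 9/32.
So P(the cheque in envelope 5 | the presenter opened envelope 2) = (1/8) / (9/32) = 4/9.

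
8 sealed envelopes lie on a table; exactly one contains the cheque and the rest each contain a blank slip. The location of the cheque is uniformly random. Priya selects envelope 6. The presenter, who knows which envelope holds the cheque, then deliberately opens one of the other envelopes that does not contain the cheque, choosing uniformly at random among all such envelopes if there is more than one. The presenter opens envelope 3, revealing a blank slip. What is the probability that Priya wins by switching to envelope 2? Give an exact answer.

7/48

Condition on the true location of the cheque.
If it is in any of envelopes 1, 2, 4, 5, 7, and 8 (prior 1/8 each): the presenter has 6 equally likely choices, so probability 1/6; weight (1/8)·(1/6) = 1/48 each.
If it is in envelope 3 (prior 1/8): the presenter opened envelope 3, so this case is ruled out; weight (1/8)·0 = 0.
If it is in envelope 6 (prior 1/8): the presenter has 7 equally likely choices, so probability 1/7; weight (1/8)·(1/7) = 1/56.
The weights sum to 1/7.
So P(the cheque in envelope 2 | the presenter opened envelope 3) = (1/48) / (1/7) = 7/48.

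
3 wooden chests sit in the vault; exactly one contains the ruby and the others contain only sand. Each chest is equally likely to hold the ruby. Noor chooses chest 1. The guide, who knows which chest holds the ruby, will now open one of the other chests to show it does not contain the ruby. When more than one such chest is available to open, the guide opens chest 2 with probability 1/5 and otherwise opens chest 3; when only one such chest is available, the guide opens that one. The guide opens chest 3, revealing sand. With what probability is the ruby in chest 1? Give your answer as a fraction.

4/9

Apply Bayes' rule, conditioning on where the ruby actually is.
If it is in chest 1 (prior 1/3): chest 2 is available but not opened, probability 4/5; weight (1/3)·(4/5) = 4/15.
If it is in chest 2 (prior 1/3): only chest 3 is available, probability 1; weight (1/3)·1 = 1/3.
If it is in chest 3 (prior 1/3): the guide opened chest 3, so this case is ruled out; weight (1/3)·0 = 0.
The weights sum to 3/5.
So P(the ruby in chest 1 | the guide opened chest 3) = (4/15) / (3/5) = 4/9.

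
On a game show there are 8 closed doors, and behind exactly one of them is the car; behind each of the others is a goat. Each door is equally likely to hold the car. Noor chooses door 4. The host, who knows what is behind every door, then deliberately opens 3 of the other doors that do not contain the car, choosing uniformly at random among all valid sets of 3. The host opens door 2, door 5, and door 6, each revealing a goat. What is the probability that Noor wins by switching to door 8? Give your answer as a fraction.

Apply Bayes' rule, conditioning on where the car actually is.
If it is behind any of doors 1, 3, 7, and 8 (prior 1/8 each): the host has 20 equally likely choices, so probability 1/20; weight (1/8)·(1/20) = 1/160 each.
If it is behind any of doors 2, 5, and 6 (prior 1/8 each): that door was opened and seen not to hold the prize — ruled out; weight (1/8)·0 = 0 each.
If it is behind door 4 (prior 1/8): the host has 35 equally likely choices, so probability 1/35; weight (1/8)·(1/35) = 1/280.
The weights sum to 1/35.
So P(the car behind door 8 | the host opened door 2, door 5, and door 6) = (1/160) / (1/35) = 7/32.

7/32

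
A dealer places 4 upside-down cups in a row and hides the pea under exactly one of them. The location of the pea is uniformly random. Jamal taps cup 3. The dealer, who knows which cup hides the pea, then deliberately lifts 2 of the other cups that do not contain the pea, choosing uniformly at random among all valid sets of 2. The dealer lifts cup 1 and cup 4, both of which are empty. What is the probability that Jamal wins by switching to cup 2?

Consider each possible location of the pea in turn.
If it is under either of cups 1 and 4 (prior 1/4 each): that cup was opened and seen not to hold the prize — ruled out; weight (1/4)·0 = 0 each.
If it is under cup 2 (prior 1/4): the dealer has no choice, probability 1; weight (1/4)·1 = 1/4.
If it is under cup 3 (prior 1/4): the dealer has 3 equally likely choices, so probability 1/3; weight (1/4)·(1/3) = 1/12.
The weights sum to 1/3.
So P(the pea under cup 2 | the dealer opened cup 1 and cup 4) = (1/4) / (1/3) = 3/4.

3/4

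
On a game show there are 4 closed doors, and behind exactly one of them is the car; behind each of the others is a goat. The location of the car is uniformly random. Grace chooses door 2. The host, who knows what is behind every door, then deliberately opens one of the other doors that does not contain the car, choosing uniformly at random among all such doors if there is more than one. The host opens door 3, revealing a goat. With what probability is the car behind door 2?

1/4

Condition on the true location of the car.
If it is behind either of doors 1 and 4 (prior 1/4 each): the host has 2 equally likely choices, so probability 1/2; weight (1/4)·(1/2) = 1/8 each.
If it is behind door 2 (prior 1/4): the host has 3 equally likely choices, so probability 1/3; weight (1/4)·(1/3) = 1/12.
If it is behind door 3 (prior 1/4): the host opened door 3, so this case is ruled out; weight (1/4)·0 = 0.
The weights sum to 1/3.
So P(the car behind door 2 | the host opened door 3) = (1/12) / (1/3) = 1/4.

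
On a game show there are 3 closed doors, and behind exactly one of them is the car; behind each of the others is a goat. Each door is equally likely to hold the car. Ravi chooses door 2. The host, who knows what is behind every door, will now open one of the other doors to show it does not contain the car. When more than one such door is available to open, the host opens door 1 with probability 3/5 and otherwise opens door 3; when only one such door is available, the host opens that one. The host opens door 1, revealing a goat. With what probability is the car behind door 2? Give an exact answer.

Consider each possible location of the car in turn.
If it is behind door 1 (prior 1/3): the host opened door 1, so this case is ruled out; weight (1/3)·0 = 0.
If it is behind door 2 (prior 1/3): door 1 is available, opened with probability 3/5; weight (1/3)·(3/5) = 1/5.
If it is behind door 3 (prior 1/3): only door 1 is available, probability 1; weight (1/3)·1 = 1/3.
The weights sum to 8/15.
So P(the car behind door 2 | the host opened door 1) = (1/5) / (8/15) = 3/8.

3/8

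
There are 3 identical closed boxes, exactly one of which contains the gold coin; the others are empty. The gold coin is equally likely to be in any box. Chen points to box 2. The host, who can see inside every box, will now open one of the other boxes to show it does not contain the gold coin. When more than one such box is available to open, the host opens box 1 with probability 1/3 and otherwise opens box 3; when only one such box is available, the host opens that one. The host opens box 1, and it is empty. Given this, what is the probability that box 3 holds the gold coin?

Condition on the true location of the gold coin.
If it is in box 1 (prior 1/3): the host opened box 1, so this case is ruled out; weight (1/3)·0 = 0.
If it is in box 2 (prior 1/3): box 1 is available, opened with probability 1/3; weight (1/3)·(1/3) = 1/9.
If it is in box 3 (prior 1/3): only box 1 is available, probability 1; weight (1/3)·1 = 1/3.
The weights sum to 4/9.
So P(the gold coin in box 3 | the host opened box 1) = (1/3) / (4/9) = 3/4.

3/4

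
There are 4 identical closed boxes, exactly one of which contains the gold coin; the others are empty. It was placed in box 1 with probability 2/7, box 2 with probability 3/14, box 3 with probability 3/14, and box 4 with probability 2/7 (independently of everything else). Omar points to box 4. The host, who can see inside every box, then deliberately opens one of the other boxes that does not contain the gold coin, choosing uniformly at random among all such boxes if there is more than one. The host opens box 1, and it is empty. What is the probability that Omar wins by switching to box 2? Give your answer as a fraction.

Apply Bayes' rule, conditioning on where the gold coin actually is.
If it is in box 1 (prior 2/7): the host opened box 1, so this case is ruled out; weight (2/7)·0 = 0.
If it is in either of boxes 2 and 3 (prior 3/14 each): the host has 2 equally likely choices, so probability 1/2; weight (3/14)·(1/2) = 3/28 each.
If it is in box 4 (prior 2/7): the host has 3 equally likely choices, so probability 1/3; weight (2/7)·(1/3) = 2/21.
The weights sum to 13/42.
So P(the gold coin in box 2 | the host opened box 1) = (3/28) / (13/42) = 9/26.

9/26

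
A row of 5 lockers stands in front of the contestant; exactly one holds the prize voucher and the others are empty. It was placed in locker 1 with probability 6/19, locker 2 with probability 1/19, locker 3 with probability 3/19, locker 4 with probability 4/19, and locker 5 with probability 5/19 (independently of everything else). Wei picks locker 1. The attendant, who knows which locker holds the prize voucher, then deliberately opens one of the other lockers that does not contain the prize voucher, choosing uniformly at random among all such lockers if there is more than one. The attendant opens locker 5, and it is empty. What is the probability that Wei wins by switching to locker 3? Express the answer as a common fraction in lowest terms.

6/25

Consider each possible location of the prize voucher in turn.
If it is in locker 1 (prior 6/19): the attendant has 4 equally likely choices, so probability 1/4; weight (6/19)·(1/4) = 3/38.
If it is in locker 2 (prior 1/19): the attendant has 3 equally likely choices, so probability 1/3; weight (1/19)·(1/3) = 1/57.
If it is in locker 3 (prior 3/19): the attendant has 3 equally likely choices, so probability 1/3; weight (3/19)·(1/3) = 1/19.
If it is in locker 4 (prior 4/19): the attendant has 3 equally likely choices, so probability 1/3; weight (4/19)·(1/3) = 4/57.
If it is in locker 5 (prior 5/19): the attendant opened locker 5, so this case is ruled out; weight (5/19)·0 = 0.
The weights sum to 25/114.
So P(the prize voucher in locker 3 | the attendant opened locker 5) = (1/19) / (25/114) = 6/25.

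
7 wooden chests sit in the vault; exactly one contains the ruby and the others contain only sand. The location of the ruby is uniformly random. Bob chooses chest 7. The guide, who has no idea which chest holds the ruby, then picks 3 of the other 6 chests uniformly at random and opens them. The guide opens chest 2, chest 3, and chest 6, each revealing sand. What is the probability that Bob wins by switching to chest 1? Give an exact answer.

1/4

Condition on the true location of the ruby.
If it is in any of chests 1, 4, 5, and 7 (prior 1/7 each): the guide picks exactly this set with probability 1/20 regardless, and none is the prize; weight (1/7)·(1/20) = 1/140 each.
If it is in any of chests 2, 3, and 6 (prior 1/7 each): that chest was opened and seen not to hold the prize — ruled out; weight (1/7)·0 = 0 each.
The weights sum to 1/35.
So P(the ruby in chest 1 | the guide opened chest 2, chest 3, and chest 6) = (1/140) / (1/35) = 1/4.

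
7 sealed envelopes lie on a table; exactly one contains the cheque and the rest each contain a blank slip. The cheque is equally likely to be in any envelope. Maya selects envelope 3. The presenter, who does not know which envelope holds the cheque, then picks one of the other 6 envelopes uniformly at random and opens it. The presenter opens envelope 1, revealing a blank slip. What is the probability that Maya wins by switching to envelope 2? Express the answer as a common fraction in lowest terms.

1/6

Because the presenter chose which envelope to open without knowing where the cheque is, the choice is independent of the prize location. Learning that envelope 1 does not hold the cheque simply rules out that one location and leaves the remaining 6 envelopes still equally likely by symmetry.
So P(the cheque in envelope 2) = 1/6.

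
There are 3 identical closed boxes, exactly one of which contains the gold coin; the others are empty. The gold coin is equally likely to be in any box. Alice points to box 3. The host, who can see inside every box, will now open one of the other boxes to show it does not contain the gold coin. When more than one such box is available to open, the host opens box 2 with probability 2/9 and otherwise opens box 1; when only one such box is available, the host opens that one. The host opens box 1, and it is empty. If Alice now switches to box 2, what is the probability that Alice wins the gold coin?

Condition on the true location of the gold coin.
If it is in box 1 (prior 1/3): the host opened box 1, so this case is ruled out; weight (1/3)·0 = 0.
If it is in box 2 (prior 1/3): only box 1 is available, probability 1; weight (1/3)·1 = 1/3.
If it is in box 3 (prior 1/3): box 2 is available but not opened, probability 7/9; weight (1/3)·(7/9) = 7/27.
The weights sum to 16/27.
So P(the gold coin in box 2 | the host opened box 1) = (1/3) / (16/27) = 9/16.

9/16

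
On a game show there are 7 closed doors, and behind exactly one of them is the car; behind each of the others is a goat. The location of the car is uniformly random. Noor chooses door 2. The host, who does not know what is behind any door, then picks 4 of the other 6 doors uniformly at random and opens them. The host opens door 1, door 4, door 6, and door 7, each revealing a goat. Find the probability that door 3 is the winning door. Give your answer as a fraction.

Consider each possible location of the car in turn.
If it is behind any of doors 1, 4, 6, and 7 (prior 1/7 each): that door was opened and seen not to hold the prize — ruled out; weight (1/7)·0 = 0 each.
If it is behind any of doors 2, 3, and 5 (prior 1/7 each): the host picks exactly this set with probability 1/15 regardless, and none is the prize; weight (1/7)·(1/15) = 1/105 each.
The weights sum to 1/35.
So P(the car behind door 3 | the host opened door 1, door 4, door 6, and door 7) = (1/105) / (1/35) = 1/3.

1/3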